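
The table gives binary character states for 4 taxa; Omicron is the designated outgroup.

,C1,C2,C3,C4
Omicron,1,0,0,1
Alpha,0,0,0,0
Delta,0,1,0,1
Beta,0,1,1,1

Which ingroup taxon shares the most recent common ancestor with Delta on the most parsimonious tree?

Beta

Character polarity is set by the outgroup: the derived state is whichever differs from the outgroup's state, so for C1, C4 the derived state is '0', and for the remaining characters it is '1'.
C1 (derived state '0') is shared by all ingroup taxa — unites the whole ingroup.
Only Beta and Delta show the derived state '1' for C2, supporting them as a clade.
C3: derived state '1' in Beta only — an autapomorphy, so it tells us nothing about relationships among taxa.
C4 (derived state '0') is unique to Alpha (autapomorphy; uninformative for grouping).
Most parsimonious ingroup topology: (Alpha,(Delta,Beta)).
Delta and Beta form a cherry on this tree, so they are sister taxa.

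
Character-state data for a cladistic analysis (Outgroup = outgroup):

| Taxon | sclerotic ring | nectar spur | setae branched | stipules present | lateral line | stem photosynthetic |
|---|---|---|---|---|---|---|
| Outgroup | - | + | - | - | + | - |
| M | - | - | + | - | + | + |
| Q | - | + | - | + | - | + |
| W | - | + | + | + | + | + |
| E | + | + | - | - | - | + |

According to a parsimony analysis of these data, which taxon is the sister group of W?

M

Character polarity is set by the outgroup: the derived state is whichever differs from the outgroup's state, so for nectar spur, lateral line the derived state is '-', and for the remaining characters it is '+'.
sclerotic ring: derived state '+' in E only — an autapomorphy, so it tells us nothing about relationships among taxa.
nectar spur: derived state '-' in M only — an autapomorphy, so it tells us nothing about relationships among taxa.
Only M and W show the derived state '+' for setae branched, supporting them as a clade.
stipules present groups Q and W, which is incompatible with the clades supported by the remaining characters; treating it as convergent (homoplasy) costs fewer steps than any alternative tree.
Only E and Q show the derived state '-' for lateral line, supporting them as a clade.
stem photosynthetic (derived state '+') is shared by all ingroup taxa — unites the whole ingroup.
Most parsimonious ingroup topology: ((M,W),(Q,E)).
W and M form a cherry on this tree, so they are sister taxa.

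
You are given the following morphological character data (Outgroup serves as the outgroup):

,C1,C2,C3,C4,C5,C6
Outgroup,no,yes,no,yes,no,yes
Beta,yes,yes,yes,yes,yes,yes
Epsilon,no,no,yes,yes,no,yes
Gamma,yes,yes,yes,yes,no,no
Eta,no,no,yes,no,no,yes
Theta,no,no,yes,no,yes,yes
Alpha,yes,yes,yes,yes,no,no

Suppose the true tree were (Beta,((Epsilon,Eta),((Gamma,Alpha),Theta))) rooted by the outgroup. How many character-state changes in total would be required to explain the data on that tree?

Map each character onto (Beta,((Epsilon,Eta),((Gamma,Alpha),Theta))) (rooted by Outgroup) and count the minimum state changes it requires (Fitch parsimony):
C1: 2; C2: 2; C3: 1; C4: 2; C5: 2; C6: 1.
Total tree length = 10.

10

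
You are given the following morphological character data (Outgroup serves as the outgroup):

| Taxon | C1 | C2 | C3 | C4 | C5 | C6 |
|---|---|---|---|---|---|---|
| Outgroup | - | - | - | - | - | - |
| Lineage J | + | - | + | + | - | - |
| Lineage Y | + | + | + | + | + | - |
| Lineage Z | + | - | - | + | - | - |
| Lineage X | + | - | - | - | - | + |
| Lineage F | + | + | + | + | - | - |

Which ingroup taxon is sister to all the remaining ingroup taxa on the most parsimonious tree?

Lineage X

The outgroup has state '-' for every character, so '+' is the derived state throughout.
C1 (derived state '+') is shared by all ingroup taxa — unites the whole ingroup.
C2: derived state '+' in Lineage F and Lineage Y only — synapomorphy for {Lineage F, Lineage Y}.
C3: derived state '+' in Lineage F, Lineage J, and Lineage Y only — synapomorphy for {Lineage F, Lineage J, Lineage Y}.
C4: derived state '+' in Lineage F, Lineage J, Lineage Y, and Lineage Z only — synapomorphy for {Lineage F, Lineage J, Lineage Y, Lineage Z}.
C5 (derived state '+') is unique to Lineage Y (autapomorphy; uninformative for grouping).
C6 (derived state '+') is unique to Lineage X (autapomorphy; uninformative for grouping).
Most parsimonious ingroup topology: (((Lineage J,(Lineage Y,Lineage F)),Lineage Z),Lineage X).
Lineage X is sister to the clade containing all other ingroup taxa, so it is the earliest-diverging (most basal) ingroup lineage.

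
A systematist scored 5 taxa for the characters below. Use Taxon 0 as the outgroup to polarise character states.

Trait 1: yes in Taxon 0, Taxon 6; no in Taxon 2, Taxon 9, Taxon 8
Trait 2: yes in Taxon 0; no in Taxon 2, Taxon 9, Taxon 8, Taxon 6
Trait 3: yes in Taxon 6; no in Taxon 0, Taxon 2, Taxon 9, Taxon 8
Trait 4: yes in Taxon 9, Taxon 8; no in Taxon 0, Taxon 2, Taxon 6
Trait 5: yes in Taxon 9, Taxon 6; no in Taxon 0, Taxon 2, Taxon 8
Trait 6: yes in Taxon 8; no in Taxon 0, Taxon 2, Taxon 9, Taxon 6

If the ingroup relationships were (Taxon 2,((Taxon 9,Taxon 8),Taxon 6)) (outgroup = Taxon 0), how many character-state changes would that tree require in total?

8

Map each character onto (Taxon 2,((Taxon 9,Taxon 8),Taxon 6)) (rooted by Taxon 0) and count the minimum state changes it requires (Fitch parsimony):
Trait 1: 2; Trait 2: 1; Trait 3: 1; Trait 4: 1; Trait 5: 2; Trait 6: 1.
Total tree length = 8.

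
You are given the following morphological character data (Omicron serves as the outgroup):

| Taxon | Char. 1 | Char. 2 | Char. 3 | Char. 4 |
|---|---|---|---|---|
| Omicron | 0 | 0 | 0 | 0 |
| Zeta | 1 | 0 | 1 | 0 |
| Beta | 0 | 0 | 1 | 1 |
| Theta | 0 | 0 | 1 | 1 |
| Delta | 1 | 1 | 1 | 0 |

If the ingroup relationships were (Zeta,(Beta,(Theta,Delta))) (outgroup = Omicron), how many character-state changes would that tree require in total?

Map each character onto (Zeta,(Beta,(Theta,Delta))) (rooted by Omicron) and count the minimum state changes it requires (Fitch parsimony):
Char. 1: 2; Char. 2: 1; Char. 3: 1; Char. 4: 2.
Total tree length = 6.

6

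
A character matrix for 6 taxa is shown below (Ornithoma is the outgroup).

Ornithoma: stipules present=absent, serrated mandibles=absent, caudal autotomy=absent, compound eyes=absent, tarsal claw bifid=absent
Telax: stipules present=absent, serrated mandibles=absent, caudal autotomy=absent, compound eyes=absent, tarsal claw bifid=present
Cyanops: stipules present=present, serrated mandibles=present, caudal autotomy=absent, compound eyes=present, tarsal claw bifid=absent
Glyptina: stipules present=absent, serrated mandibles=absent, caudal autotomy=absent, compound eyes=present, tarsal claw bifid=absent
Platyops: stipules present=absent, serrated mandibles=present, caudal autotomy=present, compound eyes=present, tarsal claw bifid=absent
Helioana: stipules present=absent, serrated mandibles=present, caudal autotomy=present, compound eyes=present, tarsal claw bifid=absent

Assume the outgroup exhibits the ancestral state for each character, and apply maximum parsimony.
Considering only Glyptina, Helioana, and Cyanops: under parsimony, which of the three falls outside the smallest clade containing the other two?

The outgroup has state 'absent' for every character, so 'present' is the derived state throughout.
stipules present (derived state 'present') is unique to Cyanops (autapomorphy; uninformative for grouping).
serrated mandibles: derived state 'present' in Cyanops, Helioana, and Platyops only — synapomorphy for {Cyanops, Helioana, Platyops}.
caudal autotomy: derived state 'present' in Helioana and Platyops only — synapomorphy for {Helioana, Platyops}.
compound eyes (derived state 'present') is shared by Cyanops, Glyptina, Helioana, and Platyops — a synapomorphy uniting that clade.
tarsal claw bifid (derived state 'present') is unique to Telax (autapomorphy; uninformative for grouping).
Most parsimonious ingroup topology: (Telax,((Cyanops,(Platyops,Helioana)),Glyptina)).
Cyanops and Helioana share a more recent common ancestor with each other than either does with Glyptina, so Glyptina is the least closely related of the three.

Glyptina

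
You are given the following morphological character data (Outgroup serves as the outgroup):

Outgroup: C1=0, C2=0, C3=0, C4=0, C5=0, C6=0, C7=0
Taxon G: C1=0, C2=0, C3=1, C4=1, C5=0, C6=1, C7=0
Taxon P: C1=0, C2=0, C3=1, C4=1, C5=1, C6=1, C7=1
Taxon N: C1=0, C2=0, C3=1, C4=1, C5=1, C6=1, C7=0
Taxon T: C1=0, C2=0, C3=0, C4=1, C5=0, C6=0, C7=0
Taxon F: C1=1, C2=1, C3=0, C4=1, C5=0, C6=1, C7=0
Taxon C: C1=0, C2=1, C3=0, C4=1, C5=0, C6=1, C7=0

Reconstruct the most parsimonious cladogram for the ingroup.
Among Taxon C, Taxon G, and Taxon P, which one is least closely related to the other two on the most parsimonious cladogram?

The outgroup has state '0' for every character, so '1' is the derived state throughout.
C1 (derived state '1') is unique to Taxon F (autapomorphy; uninformative for grouping).
C2 (derived state '1') is shared by Taxon C and Taxon F — a synapomorphy uniting that clade.
C3: derived state '1' in Taxon G, Taxon N, and Taxon P only — synapomorphy for {Taxon G, Taxon N, Taxon P}.
All ingroup taxa share the derived state '1' for C4; it defines the ingroup but does not resolve relationships within it.
Only Taxon N and Taxon P show the derived state '1' for C5, supporting them as a clade.
C6 (derived state '1') is shared by Taxon C, Taxon F, Taxon G, Taxon N, and Taxon P — a synapomorphy uniting that clade.
C7: derived state '1' in Taxon P only — an autapomorphy, so it tells us nothing about relationships among taxa.
Most parsimonious ingroup topology: (((Taxon G,(Taxon P,Taxon N)),(Taxon F,Taxon C)),Taxon T).
Taxon P and Taxon G share a more recent common ancestor with each other than either does with Taxon C, so Taxon C is the least closely related of the three.

Taxon C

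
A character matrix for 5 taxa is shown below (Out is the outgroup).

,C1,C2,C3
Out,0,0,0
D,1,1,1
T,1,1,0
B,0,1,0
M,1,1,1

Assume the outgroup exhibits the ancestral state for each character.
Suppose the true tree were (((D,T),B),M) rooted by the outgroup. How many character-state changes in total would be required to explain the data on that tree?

Map each character onto (((D,T),B),M) (rooted by Out) and count the minimum state changes it requires (Fitch parsimony):
C1: 2; C2: 1; C3: 2.
Total tree length = 5.

5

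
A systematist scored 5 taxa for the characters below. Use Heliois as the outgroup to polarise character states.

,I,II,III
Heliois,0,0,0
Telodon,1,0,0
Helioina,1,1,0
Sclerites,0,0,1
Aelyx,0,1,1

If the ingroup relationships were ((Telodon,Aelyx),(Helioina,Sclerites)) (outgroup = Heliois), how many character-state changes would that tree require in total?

6

Map each character onto ((Telodon,Aelyx),(Helioina,Sclerites)) (rooted by Heliois) and count the minimum state changes it requires (Fitch parsimony):
I: 2; II: 2; III: 2.
Total tree length = 6.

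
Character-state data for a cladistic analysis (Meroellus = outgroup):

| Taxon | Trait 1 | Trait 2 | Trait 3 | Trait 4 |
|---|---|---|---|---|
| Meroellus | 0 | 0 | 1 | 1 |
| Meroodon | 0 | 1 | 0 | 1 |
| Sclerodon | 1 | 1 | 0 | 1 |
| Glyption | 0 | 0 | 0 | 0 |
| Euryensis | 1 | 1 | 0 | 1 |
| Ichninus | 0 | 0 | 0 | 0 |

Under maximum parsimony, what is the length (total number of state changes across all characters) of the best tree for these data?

Character polarity is set by the outgroup: the derived state is whichever differs from the outgroup's state, so for Trait 3, Trait 4 the derived state is '0', and for the remaining characters it is '1'.
Only Euryensis and Sclerodon show the derived state '1' for Trait 1, supporting them as a clade.
Trait 2 (derived state '1') is shared by Euryensis, Meroodon, and Sclerodon — a synapomorphy uniting that clade.
All ingroup taxa share the derived state '0' for Trait 3; it defines the ingroup but does not resolve relationships within it.
Trait 4 (derived state '0') is shared by Glyption and Ichninus — a synapomorphy uniting that clade.
Most parsimonious ingroup topology: ((Meroodon,(Sclerodon,Euryensis)),(Glyption,Ichninus)).
Changes per character on this tree: Trait 1: 1; Trait 2: 1; Trait 3: 1; Trait 4: 1.
Total = 4.

4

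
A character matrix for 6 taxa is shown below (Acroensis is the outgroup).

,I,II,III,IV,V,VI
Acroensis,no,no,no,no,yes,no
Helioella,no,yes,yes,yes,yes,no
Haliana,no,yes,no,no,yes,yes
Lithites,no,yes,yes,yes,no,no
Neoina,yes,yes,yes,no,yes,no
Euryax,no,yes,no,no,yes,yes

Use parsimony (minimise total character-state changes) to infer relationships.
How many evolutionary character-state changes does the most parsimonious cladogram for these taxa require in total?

Character polarity is set by the outgroup: the derived state is whichever differs from the outgroup's state, so for V the derived state is 'no', and for the remaining characters it is 'yes'.
I: derived state 'yes' in Neoina only — an autapomorphy, so it tells us nothing about relationships among taxa.
All ingroup taxa share the derived state 'yes' for II; it defines the ingroup but does not resolve relationships within it.
III (derived state 'yes') is shared by Helioella, Lithites, and Neoina — a synapomorphy uniting that clade.
IV (derived state 'yes') is shared by Helioella and Lithites — a synapomorphy uniting that clade.
V: derived state 'no' in Lithites only — an autapomorphy, so it tells us nothing about relationships among taxa.
VI (derived state 'yes') is shared by Euryax and Haliana — a synapomorphy uniting that clade.
Most parsimonious ingroup topology: (((Helioella,Lithites),Neoina),(Haliana,Euryax)).
Changes per character on this tree: I: 1; II: 1; III: 1; IV: 1; V: 1; VI: 1.
Total = 6.

6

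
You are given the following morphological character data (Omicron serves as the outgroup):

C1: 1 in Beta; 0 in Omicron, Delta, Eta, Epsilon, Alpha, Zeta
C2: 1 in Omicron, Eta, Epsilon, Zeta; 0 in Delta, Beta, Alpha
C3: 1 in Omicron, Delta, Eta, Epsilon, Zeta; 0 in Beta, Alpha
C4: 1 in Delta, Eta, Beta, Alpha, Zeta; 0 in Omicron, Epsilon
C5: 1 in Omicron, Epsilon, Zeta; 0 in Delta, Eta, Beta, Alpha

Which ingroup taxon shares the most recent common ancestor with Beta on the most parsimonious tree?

Character polarity is set by the outgroup: the derived state is whichever differs from the outgroup's state, so for C2, C3, C5 the derived state is '0', and for the remaining characters it is '1'.
C1 (derived state '1') is unique to Beta (autapomorphy; uninformative for grouping).
Only Alpha, Beta, and Delta show the derived state '0' for C2, supporting them as a clade.
Only Alpha and Beta show the derived state '0' for C3, supporting them as a clade.
C4: derived state '1' in Alpha, Beta, Delta, Eta, and Zeta only — synapomorphy for {Alpha, Beta, Delta, Eta, Zeta}.
C5 (derived state '0') is shared by Alpha, Beta, Delta, and Eta — a synapomorphy uniting that clade.
Most parsimonious ingroup topology: ((((Delta,(Beta,Alpha)),Eta),Zeta),Epsilon).
Beta and Alpha form a cherry on this tree, so they are sister taxa.

Alpha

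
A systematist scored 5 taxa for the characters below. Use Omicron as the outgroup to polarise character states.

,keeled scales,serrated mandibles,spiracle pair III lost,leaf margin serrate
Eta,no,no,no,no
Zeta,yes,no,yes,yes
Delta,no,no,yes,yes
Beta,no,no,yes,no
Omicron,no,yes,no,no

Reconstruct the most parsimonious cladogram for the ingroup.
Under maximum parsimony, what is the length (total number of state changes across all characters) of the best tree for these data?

4

Character polarity is set by the outgroup: the derived state is whichever differs from the outgroup's state, so for serrated mandibles the derived state is 'no', and for the remaining characters it is 'yes'.
keeled scales (derived state 'yes') is unique to Zeta (autapomorphy; uninformative for grouping).
serrated mandibles (derived state 'no') is shared by all ingroup taxa — unites the whole ingroup.
spiracle pair III lost (derived state 'yes') is shared by Beta, Delta, and Zeta — a synapomorphy uniting that clade.
leaf margin serrate: derived state 'yes' in Delta and Zeta only — synapomorphy for {Delta, Zeta}.
Most parsimonious ingroup topology: ((Beta,(Delta,Zeta)),Eta).
Changes per character on this tree: keeled scales: 1; serrated mandibles: 1; spiracle pair III lost: 1; leaf margin serrate: 1.
Total = 4.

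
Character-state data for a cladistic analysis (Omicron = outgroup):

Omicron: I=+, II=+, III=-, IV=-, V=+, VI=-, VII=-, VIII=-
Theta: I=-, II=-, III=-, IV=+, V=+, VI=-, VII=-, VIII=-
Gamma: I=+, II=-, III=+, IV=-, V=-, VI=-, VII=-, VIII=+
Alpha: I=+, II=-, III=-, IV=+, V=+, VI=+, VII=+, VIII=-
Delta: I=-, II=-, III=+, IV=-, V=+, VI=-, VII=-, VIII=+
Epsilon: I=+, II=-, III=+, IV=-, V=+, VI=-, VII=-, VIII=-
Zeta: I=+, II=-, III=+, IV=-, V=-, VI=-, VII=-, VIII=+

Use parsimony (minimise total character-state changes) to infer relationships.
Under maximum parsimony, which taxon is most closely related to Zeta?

Character polarity is set by the outgroup: the derived state is whichever differs from the outgroup's state, so for I, II, V the derived state is '-', and for the remaining characters it is '+'.
I groups Delta and Theta, which is incompatible with the clades supported by the remaining characters; treating it as convergent (homoplasy) costs fewer steps than any alternative tree.
II (derived state '-') is shared by all ingroup taxa — unites the whole ingroup.
III: derived state '+' in Delta, Epsilon, Gamma, and Zeta only — synapomorphy for {Delta, Epsilon, Gamma, Zeta}.
Only Alpha and Theta show the derived state '+' for IV, supporting them as a clade.
V: derived state '-' in Gamma and Zeta only — synapomorphy for {Gamma, Zeta}.
VI: derived state '+' in Alpha only — an autapomorphy, so it tells us nothing about relationships among taxa.
VII: derived state '+' in Alpha only — an autapomorphy, so it tells us nothing about relationships among taxa.
Only Delta, Gamma, and Zeta show the derived state '+' for VIII, supporting them as a clade.
Most parsimonious ingroup topology: ((Theta,Alpha),(((Gamma,Zeta),Delta),Epsilon)).
Zeta and Gamma form a cherry on this tree, so they are sister taxa.

Gamma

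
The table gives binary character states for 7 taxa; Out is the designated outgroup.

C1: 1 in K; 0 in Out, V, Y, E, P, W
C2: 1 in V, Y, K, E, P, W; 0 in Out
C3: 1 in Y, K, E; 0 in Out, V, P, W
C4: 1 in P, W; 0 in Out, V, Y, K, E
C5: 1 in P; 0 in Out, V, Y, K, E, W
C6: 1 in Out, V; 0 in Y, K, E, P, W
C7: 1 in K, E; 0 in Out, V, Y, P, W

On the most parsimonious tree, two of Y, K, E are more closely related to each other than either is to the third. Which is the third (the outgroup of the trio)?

Y

Character polarity is set by the outgroup: the derived state is whichever differs from the outgroup's state, so for C6 the derived state is '0', and for the remaining characters it is '1'.
C1: derived state '1' in K only — an autapomorphy, so it tells us nothing about relationships among taxa.
All ingroup taxa share the derived state '1' for C2; it defines the ingroup but does not resolve relationships within it.
C3 (derived state '1') is shared by E, K, and Y — a synapomorphy uniting that clade.
C4 (derived state '1') is shared by P and W — a synapomorphy uniting that clade.
C5: derived state '1' in P only — an autapomorphy, so it tells us nothing about relationships among taxa.
C6: derived state '0' in E, K, P, W, and Y only — synapomorphy for {E, K, P, W, Y}.
Only E and K show the derived state '1' for C7, supporting them as a clade.
Most parsimonious ingroup topology: (V,((Y,(K,E)),(P,W))).
E and K share a more recent common ancestor with each other than either does with Y, so Y is the least closely related of the three.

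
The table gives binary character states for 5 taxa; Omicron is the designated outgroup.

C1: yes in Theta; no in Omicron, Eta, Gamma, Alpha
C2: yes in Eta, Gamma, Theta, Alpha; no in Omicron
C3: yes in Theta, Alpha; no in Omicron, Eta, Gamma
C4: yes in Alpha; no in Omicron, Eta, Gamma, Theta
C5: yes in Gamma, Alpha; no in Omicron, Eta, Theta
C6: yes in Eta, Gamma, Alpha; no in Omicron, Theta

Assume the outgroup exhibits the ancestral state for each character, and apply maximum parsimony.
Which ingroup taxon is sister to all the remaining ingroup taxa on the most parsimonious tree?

The outgroup has state 'no' for every character, so 'yes' is the derived state throughout.
C1 (derived state 'yes') is unique to Theta (autapomorphy; uninformative for grouping).
All ingroup taxa share the derived state 'yes' for C2; it defines the ingroup but does not resolve relationships within it.
C3 groups Alpha and Theta, which is incompatible with the clades supported by the remaining characters; treating it as convergent (homoplasy) costs fewer steps than any alternative tree.
C4 (derived state 'yes') is unique to Alpha (autapomorphy; uninformative for grouping).
C5: derived state 'yes' in Alpha and Gamma only — synapomorphy for {Alpha, Gamma}.
Only Alpha, Eta, and Gamma show the derived state 'yes' for C6, supporting them as a clade.
Most parsimonious ingroup topology: ((Eta,(Gamma,Alpha)),Theta).
Theta is sister to the clade containing all other ingroup taxa, so it is the earliest-diverging (most basal) ingroup lineage.

Theta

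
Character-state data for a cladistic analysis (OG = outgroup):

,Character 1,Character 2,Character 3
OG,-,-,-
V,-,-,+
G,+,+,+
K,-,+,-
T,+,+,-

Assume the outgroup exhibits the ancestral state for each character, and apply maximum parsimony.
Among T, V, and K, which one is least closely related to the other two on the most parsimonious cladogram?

V

The outgroup has state '-' for every character, so '+' is the derived state throughout.
Character 1: derived state '+' in G and T only — synapomorphy for {G, T}.
Character 2 (derived state '+') is shared by G, K, and T — a synapomorphy uniting that clade.
Character 3 (state '+') occurs in G and V but conflicts with the nesting implied by the other characters — most parsimoniously interpreted as homoplasy.
Most parsimonious ingroup topology: (V,((G,T),K)).
K and T share a more recent common ancestor with each other than either does with V, so V is the least closely related of the three.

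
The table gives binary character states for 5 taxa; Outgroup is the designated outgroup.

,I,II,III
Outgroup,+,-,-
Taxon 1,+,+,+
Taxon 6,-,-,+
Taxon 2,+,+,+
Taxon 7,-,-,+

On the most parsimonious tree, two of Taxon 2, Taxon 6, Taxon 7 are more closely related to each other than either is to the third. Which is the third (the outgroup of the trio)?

Character polarity is set by the outgroup: the derived state is whichever differs from the outgroup's state, so for I the derived state is '-', and for the remaining characters it is '+'.
I (derived state '-') is shared by Taxon 6 and Taxon 7 — a synapomorphy uniting that clade.
Only Taxon 1 and Taxon 2 show the derived state '+' for II, supporting them as a clade.
III (derived state '+') is shared by all ingroup taxa — unites the whole ingroup.
Most parsimonious ingroup topology: ((Taxon 1,Taxon 2),(Taxon 6,Taxon 7)).
Taxon 7 and Taxon 6 share a more recent common ancestor with each other than either does with Taxon 2, so Taxon 2 is the least closely related of the three.

Taxon 2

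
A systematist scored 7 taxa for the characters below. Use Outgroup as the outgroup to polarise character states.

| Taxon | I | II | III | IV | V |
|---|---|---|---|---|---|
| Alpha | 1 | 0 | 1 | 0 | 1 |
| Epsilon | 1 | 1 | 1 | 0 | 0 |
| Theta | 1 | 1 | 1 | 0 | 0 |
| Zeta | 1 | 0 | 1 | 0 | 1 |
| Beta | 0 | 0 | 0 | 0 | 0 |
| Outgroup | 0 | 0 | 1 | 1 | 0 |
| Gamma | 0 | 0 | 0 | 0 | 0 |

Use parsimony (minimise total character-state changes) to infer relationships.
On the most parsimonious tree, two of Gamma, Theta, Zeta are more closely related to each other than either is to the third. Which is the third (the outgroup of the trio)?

Character polarity is set by the outgroup: the derived state is whichever differs from the outgroup's state, so for III, IV the derived state is '0', and for the remaining characters it is '1'.
I (derived state '1') is shared by Alpha, Epsilon, Theta, and Zeta — a synapomorphy uniting that clade.
II (derived state '1') is shared by Epsilon and Theta — a synapomorphy uniting that clade.
Only Beta and Gamma show the derived state '0' for III, supporting them as a clade.
IV (derived state '0') is shared by all ingroup taxa — unites the whole ingroup.
V (derived state '1') is shared by Alpha and Zeta — a synapomorphy uniting that clade.
Most parsimonious ingroup topology: ((Gamma,Beta),((Epsilon,Theta),(Zeta,Alpha))).
Zeta and Theta share a more recent common ancestor with each other than either does with Gamma, so Gamma is the least closely related of the three.

Gamma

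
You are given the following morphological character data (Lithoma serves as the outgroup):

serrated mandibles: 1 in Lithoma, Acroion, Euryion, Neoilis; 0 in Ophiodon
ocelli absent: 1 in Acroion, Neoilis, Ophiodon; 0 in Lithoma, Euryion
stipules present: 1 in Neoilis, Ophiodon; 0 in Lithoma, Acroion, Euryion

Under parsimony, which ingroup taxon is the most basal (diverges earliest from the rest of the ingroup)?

Euryion

Character polarity is set by the outgroup: the derived state is whichever differs from the outgroup's state, so for serrated mandibles the derived state is '0', and for the remaining characters it is '1'.
serrated mandibles: derived state '0' in Ophiodon only — an autapomorphy, so it tells us nothing about relationships among taxa.
Only Acroion, Neoilis, and Ophiodon show the derived state '1' for ocelli absent, supporting them as a clade.
Only Neoilis and Ophiodon show the derived state '1' for stipules present, supporting them as a clade.
Most parsimonious ingroup topology: ((Acroion,(Neoilis,Ophiodon)),Euryion).
Euryion is sister to the clade containing all other ingroup taxa, so it is the earliest-diverging (most basal) ingroup lineage.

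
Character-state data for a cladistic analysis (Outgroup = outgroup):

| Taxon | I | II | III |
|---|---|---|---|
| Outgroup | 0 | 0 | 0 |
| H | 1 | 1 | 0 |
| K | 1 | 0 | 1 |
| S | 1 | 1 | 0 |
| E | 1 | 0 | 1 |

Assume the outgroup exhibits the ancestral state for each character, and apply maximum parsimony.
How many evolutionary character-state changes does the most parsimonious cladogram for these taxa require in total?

The outgroup has state '0' for every character, so '1' is the derived state throughout.
All ingroup taxa share the derived state '1' for I; it defines the ingroup but does not resolve relationships within it.
II: derived state '1' in H and S only — synapomorphy for {H, S}.
Only E and K show the derived state '1' for III, supporting them as a clade.
Most parsimonious ingroup topology: ((H,S),(K,E)).
Changes per character on this tree: I: 1; II: 1; III: 1.
Total = 3.

3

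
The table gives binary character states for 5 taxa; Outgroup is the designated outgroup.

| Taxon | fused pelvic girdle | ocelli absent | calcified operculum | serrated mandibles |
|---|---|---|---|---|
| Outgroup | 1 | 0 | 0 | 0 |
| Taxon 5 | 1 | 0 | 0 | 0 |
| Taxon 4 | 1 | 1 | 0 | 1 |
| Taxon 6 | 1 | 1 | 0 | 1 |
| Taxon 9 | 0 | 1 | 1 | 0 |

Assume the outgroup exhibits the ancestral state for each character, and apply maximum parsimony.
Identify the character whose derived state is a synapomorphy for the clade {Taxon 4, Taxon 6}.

serrated mandibles

Character polarity is set by the outgroup: the derived state is whichever differs from the outgroup's state, so for fused pelvic girdle the derived state is '0', and for the remaining characters it is '1'.
fused pelvic girdle: derived state '0' in Taxon 9 only — an autapomorphy, so it tells us nothing about relationships among taxa.
ocelli absent: derived state '1' in Taxon 4, Taxon 6, and Taxon 9 only — synapomorphy for {Taxon 4, Taxon 6, Taxon 9}.
calcified operculum (derived state '1') is unique to Taxon 9 (autapomorphy; uninformative for grouping).
Only Taxon 4 and Taxon 6 show the derived state '1' for serrated mandibles, supporting them as a clade.
Most parsimonious ingroup topology: (Taxon 5,((Taxon 4,Taxon 6),Taxon 9)).
The clade {Taxon 4, Taxon 6} is supported by serrated mandibles: its derived state '1' occurs in exactly those taxa and in no other taxon (including the outgroup).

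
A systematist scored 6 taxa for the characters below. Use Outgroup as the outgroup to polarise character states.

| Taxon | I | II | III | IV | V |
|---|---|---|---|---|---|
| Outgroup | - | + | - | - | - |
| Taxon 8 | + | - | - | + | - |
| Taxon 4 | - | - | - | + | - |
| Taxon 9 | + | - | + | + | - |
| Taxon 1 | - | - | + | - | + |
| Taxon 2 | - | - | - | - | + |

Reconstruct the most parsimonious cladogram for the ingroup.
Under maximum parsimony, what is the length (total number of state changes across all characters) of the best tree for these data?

Character polarity is set by the outgroup: the derived state is whichever differs from the outgroup's state, so for II the derived state is '-', and for the remaining characters it is '+'.
Only Taxon 8 and Taxon 9 show the derived state '+' for I, supporting them as a clade.
II (derived state '-') is shared by all ingroup taxa — unites the whole ingroup.
III groups Taxon 1 and Taxon 9, which is incompatible with the clades supported by the remaining characters; treating it as convergent (homoplasy) costs fewer steps than any alternative tree.
IV (derived state '+') is shared by Taxon 4, Taxon 8, and Taxon 9 — a synapomorphy uniting that clade.
V (derived state '+') is shared by Taxon 1 and Taxon 2 — a synapomorphy uniting that clade.
Most parsimonious ingroup topology: (((Taxon 8,Taxon 9),Taxon 4),(Taxon 1,Taxon 2)).
Changes per character on this tree: I: 1; II: 1; III: 2; IV: 1; V: 1.
Total = 6.

6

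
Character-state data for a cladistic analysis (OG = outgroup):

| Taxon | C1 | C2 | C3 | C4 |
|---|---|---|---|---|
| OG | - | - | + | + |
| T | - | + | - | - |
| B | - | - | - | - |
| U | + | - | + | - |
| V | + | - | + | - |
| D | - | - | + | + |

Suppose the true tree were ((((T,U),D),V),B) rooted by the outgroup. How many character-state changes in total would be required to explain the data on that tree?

Map each character onto ((((T,U),D),V),B) (rooted by OG) and count the minimum state changes it requires (Fitch parsimony):
C1: 2; C2: 1; C3: 2; C4: 2.
Total tree length = 7.

7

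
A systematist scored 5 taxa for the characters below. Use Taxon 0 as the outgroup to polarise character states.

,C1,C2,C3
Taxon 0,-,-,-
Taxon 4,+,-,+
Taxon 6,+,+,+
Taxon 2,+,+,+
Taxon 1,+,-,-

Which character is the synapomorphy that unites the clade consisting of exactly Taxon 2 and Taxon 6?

The outgroup has state '-' for every character, so '+' is the derived state throughout.
C1 (derived state '+') is shared by all ingroup taxa — unites the whole ingroup.
C2 (derived state '+') is shared by Taxon 2 and Taxon 6 — a synapomorphy uniting that clade.
Only Taxon 2, Taxon 4, and Taxon 6 show the derived state '+' for C3, supporting them as a clade.
Most parsimonious ingroup topology: ((Taxon 4,(Taxon 6,Taxon 2)),Taxon 1).
The clade {Taxon 2, Taxon 6} is supported by C2: its derived state '+' occurs in exactly those taxa and in no other taxon (including the outgroup).

C2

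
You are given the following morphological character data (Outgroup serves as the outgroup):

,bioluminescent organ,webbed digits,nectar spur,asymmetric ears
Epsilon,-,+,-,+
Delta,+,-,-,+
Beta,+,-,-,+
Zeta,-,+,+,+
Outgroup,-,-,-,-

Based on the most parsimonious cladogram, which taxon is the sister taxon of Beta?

Delta

The outgroup has state '-' for every character, so '+' is the derived state throughout.
bioluminescent organ (derived state '+') is shared by Beta and Delta — a synapomorphy uniting that clade.
webbed digits: derived state '+' in Epsilon and Zeta only — synapomorphy for {Epsilon, Zeta}.
nectar spur (derived state '+') is unique to Zeta (autapomorphy; uninformative for grouping).
asymmetric ears (derived state '+') is shared by all ingroup taxa — unites the whole ingroup.
Most parsimonious ingroup topology: ((Zeta,Epsilon),(Delta,Beta)).
Beta and Delta form a cherry on this tree, so they are sister taxa.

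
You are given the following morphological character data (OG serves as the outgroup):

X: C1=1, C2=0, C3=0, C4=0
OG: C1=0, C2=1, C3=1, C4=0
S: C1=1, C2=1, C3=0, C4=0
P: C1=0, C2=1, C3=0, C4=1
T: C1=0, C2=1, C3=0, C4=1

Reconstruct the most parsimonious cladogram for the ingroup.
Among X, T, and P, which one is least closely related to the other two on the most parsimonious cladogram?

X

Character polarity is set by the outgroup: the derived state is whichever differs from the outgroup's state, so for C2, C3 the derived state is '0', and for the remaining characters it is '1'.
C1: derived state '1' in S and X only — synapomorphy for {S, X}.
C2 (derived state '0') is unique to X (autapomorphy; uninformative for grouping).
All ingroup taxa share the derived state '0' for C3; it defines the ingroup but does not resolve relationships within it.
C4 (derived state '1') is shared by P and T — a synapomorphy uniting that clade.
Most parsimonious ingroup topology: ((X,S),(T,P)).
P and T share a more recent common ancestor with each other than either does with X, so X is the least closely related of the three.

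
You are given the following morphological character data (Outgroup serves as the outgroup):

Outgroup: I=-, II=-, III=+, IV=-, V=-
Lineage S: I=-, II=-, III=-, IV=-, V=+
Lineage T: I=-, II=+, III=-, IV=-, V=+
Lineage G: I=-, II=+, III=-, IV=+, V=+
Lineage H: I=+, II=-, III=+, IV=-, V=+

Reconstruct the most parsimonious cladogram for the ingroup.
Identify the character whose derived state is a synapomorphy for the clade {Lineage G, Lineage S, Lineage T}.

Character polarity is set by the outgroup: the derived state is whichever differs from the outgroup's state, so for III the derived state is '-', and for the remaining characters it is '+'.
I: derived state '+' in Lineage H only — an autapomorphy, so it tells us nothing about relationships among taxa.
Only Lineage G and Lineage T show the derived state '+' for II, supporting them as a clade.
III: derived state '-' in Lineage G, Lineage S, and Lineage T only — synapomorphy for {Lineage G, Lineage S, Lineage T}.
IV (derived state '+') is unique to Lineage G (autapomorphy; uninformative for grouping).
All ingroup taxa share the derived state '+' for V; it defines the ingroup but does not resolve relationships within it.
Most parsimonious ingroup topology: ((Lineage S,(Lineage T,Lineage G)),Lineage H).
The clade {Lineage G, Lineage S, Lineage T} is supported by III: its derived state '-' occurs in exactly those taxa and in no other taxon (including the outgroup).

III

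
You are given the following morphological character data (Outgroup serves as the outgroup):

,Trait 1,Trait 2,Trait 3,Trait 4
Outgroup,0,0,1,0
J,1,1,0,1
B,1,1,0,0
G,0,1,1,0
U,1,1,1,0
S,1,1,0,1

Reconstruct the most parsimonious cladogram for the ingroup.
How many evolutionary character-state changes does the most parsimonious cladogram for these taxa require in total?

Character polarity is set by the outgroup: the derived state is whichever differs from the outgroup's state, so for Trait 3 the derived state is '0', and for the remaining characters it is '1'.
Trait 1 (derived state '1') is shared by B, J, S, and U — a synapomorphy uniting that clade.
All ingroup taxa share the derived state '1' for Trait 2; it defines the ingroup but does not resolve relationships within it.
Only B, J, and S show the derived state '0' for Trait 3, supporting them as a clade.
Trait 4 (derived state '1') is shared by J and S — a synapomorphy uniting that clade.
Most parsimonious ingroup topology: (((B,(J,S)),U),G).
Changes per character on this tree: Trait 1: 1; Trait 2: 1; Trait 3: 1; Trait 4: 1.
Total = 4.

4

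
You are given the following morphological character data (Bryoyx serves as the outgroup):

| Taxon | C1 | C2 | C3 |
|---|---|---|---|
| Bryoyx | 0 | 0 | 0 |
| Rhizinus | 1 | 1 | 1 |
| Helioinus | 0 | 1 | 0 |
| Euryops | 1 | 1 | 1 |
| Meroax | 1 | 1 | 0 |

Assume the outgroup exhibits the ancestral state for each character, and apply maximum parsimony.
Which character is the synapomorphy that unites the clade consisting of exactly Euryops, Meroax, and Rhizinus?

C1

The outgroup has state '0' for every character, so '1' is the derived state throughout.
C1 (derived state '1') is shared by Euryops, Meroax, and Rhizinus — a synapomorphy uniting that clade.
C2 (derived state '1') is shared by all ingroup taxa — unites the whole ingroup.
Only Euryops and Rhizinus show the derived state '1' for C3, supporting them as a clade.
Most parsimonious ingroup topology: (((Rhizinus,Euryops),Meroax),Helioinus).
The clade {Euryops, Meroax, Rhizinus} is supported by C1: its derived state '1' occurs in exactly those taxa and in no other taxon (including the outgroup).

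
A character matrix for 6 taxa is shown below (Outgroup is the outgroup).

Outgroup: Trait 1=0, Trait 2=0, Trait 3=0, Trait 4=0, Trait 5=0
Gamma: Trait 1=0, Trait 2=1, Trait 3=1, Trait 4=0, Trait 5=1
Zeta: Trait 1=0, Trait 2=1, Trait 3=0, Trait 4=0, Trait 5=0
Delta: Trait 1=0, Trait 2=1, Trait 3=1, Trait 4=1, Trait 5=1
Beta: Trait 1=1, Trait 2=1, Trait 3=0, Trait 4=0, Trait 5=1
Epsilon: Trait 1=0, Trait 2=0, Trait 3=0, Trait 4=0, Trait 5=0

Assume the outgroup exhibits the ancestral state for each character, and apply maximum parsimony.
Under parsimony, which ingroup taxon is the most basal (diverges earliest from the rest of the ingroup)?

The outgroup has state '0' for every character, so '1' is the derived state throughout.
Trait 1: derived state '1' in Beta only — an autapomorphy, so it tells us nothing about relationships among taxa.
Only Beta, Delta, Gamma, and Zeta show the derived state '1' for Trait 2, supporting them as a clade.
Trait 3 (derived state '1') is shared by Delta and Gamma — a synapomorphy uniting that clade.
Trait 4: derived state '1' in Delta only — an autapomorphy, so it tells us nothing about relationships among taxa.
Trait 5: derived state '1' in Beta, Delta, and Gamma only — synapomorphy for {Beta, Delta, Gamma}.
Most parsimonious ingroup topology: ((((Gamma,Delta),Beta),Zeta),Epsilon).
Epsilon is sister to the clade containing all other ingroup taxa, so it is the earliest-diverging (most basal) ingroup lineage.

Epsilon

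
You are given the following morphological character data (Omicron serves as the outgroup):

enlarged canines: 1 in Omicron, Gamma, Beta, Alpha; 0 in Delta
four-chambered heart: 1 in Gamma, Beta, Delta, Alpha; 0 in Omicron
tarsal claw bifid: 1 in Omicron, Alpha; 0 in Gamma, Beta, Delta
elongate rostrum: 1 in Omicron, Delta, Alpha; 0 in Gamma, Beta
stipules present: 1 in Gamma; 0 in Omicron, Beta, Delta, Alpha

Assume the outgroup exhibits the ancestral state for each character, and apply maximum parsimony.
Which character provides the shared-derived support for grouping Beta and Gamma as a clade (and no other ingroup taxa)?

elongate rostrum

Character polarity is set by the outgroup: the derived state is whichever differs from the outgroup's state, so for enlarged canines, tarsal claw bifid, elongate rostrum the derived state is '0', and for the remaining characters it is '1'.
enlarged canines (derived state '0') is unique to Delta (autapomorphy; uninformative for grouping).
All ingroup taxa share the derived state '1' for four-chambered heart; it defines the ingroup but does not resolve relationships within it.
Only Beta, Delta, and Gamma show the derived state '0' for tarsal claw bifid, supporting them as a clade.
Only Beta and Gamma show the derived state '0' for elongate rostrum, supporting them as a clade.
stipules present: derived state '1' in Gamma only — an autapomorphy, so it tells us nothing about relationships among taxa.
Most parsimonious ingroup topology: (((Gamma,Beta),Delta),Alpha).
The clade {Beta, Gamma} is supported by elongate rostrum: its derived state '0' occurs in exactly those taxa and in no other taxon (including the outgroup).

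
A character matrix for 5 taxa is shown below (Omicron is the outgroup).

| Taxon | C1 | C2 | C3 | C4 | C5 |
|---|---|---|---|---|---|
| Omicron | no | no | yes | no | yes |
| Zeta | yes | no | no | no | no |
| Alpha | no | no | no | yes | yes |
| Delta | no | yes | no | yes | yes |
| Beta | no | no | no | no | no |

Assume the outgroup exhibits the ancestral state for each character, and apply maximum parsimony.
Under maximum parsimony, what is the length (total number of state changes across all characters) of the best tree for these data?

5

Character polarity is set by the outgroup: the derived state is whichever differs from the outgroup's state, so for C3, C5 the derived state is 'no', and for the remaining characters it is 'yes'.
C1 (derived state 'yes') is unique to Zeta (autapomorphy; uninformative for grouping).
C2 (derived state 'yes') is unique to Delta (autapomorphy; uninformative for grouping).
All ingroup taxa share the derived state 'no' for C3; it defines the ingroup but does not resolve relationships within it.
C4 (derived state 'yes') is shared by Alpha and Delta — a synapomorphy uniting that clade.
C5 (derived state 'no') is shared by Beta and Zeta — a synapomorphy uniting that clade.
Most parsimonious ingroup topology: ((Zeta,Beta),(Alpha,Delta)).
Changes per character on this tree: C1: 1; C2: 1; C3: 1; C4: 1; C5: 1.
Total = 5.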